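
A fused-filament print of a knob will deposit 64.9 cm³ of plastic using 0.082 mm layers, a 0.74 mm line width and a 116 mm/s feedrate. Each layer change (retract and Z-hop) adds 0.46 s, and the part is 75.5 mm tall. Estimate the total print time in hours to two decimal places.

2.68 hours

Line area: 0.082 × 0.74 → 0.06068 mm².
Toolpath length = 64.9 cm³ / 0.06068 mm² = 64900 / 0.06068 = 1069545.2 mm.
Time extruding: 1069545.2 / 116 → 9220.2 s.
Layer count = ceil(75.5 / 0.082) = 921.
Layer-change overhead: 921 × 0.46 → 423.66 s.
Altogether 9220.2 + 423.66 = 9643.86 s, i.e. 2.68 hours.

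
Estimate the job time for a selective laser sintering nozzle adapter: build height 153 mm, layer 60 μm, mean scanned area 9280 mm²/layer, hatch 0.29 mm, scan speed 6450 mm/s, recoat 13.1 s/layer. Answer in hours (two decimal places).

Number of layers: 153 / 0.06 → 2550 (rounded up).
Hatch length per layer = 9280 / 0.29, so 32000 mm.
Laser time per layer: 32000 / 6450 → 4.9612 s.
Per-layer time = 4.9612 + 13.1 = 18.0612 s.
2550 layers × 18.0612 s/layer = 46056.06 s, i.e. 12.79 hours.

12.79 hours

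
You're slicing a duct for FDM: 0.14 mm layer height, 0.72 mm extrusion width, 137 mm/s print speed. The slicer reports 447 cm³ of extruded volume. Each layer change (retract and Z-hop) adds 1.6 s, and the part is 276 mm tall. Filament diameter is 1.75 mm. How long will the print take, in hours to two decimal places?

Line area = 0.14 × 0.72 = 0.1008 mm².
Toolpath length = 447 cm³ / 0.1008 mm² = 447000 / 0.1008 = 4434523.8 mm.
Print-move time = 4434523.8 / 137, so 32368.8 s.
Number of layers: 276 / 0.14 → 1972 (rounded up).
Z-hop total = 1972 × 1.6, so 3155.2 s.
Total = 32368.8 + 3155.2 = 35524 s = 9.87 hours.

9.87 hours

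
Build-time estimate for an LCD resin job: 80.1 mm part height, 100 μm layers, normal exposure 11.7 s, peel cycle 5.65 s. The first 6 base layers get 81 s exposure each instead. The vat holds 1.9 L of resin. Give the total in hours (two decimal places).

3.98 hours

Layers = ⌈80.1/0.1⌉ = 801.
Burn-in layers = 6 × (81 + 5.65) = 519.9 s.
Remaining layers = 795 × (11.7 + 5.65) = 13793.25 s.
Sum: 519.9 + 13793.25 = 14313.15 s → 3.98 hours.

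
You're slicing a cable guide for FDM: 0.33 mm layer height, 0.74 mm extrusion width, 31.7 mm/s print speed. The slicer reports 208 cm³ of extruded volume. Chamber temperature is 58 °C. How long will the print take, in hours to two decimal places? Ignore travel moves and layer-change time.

Line area = 0.33 × 0.74, so 0.2442 mm².
Total extruded path = 208000/0.2442 = 851760.9 mm.
Time extruding = 851760.9 / 31.7 = 26869.4 s.
26869.4 s = 7.46 hours.

7.46 hours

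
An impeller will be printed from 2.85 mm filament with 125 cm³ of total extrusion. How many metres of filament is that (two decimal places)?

Filament cross-section = π × (2.85/2)² = 6.3794 mm².
L = 125000 mm³ / 6.3794 mm² = 19594.32 mm, i.e. 19.59 m.

19.59 m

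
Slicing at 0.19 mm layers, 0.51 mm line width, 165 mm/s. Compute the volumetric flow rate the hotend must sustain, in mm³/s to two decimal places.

Extrusion cross-section = 0.19 × 0.51, so 0.0969 mm².
Q = v·A = 165 × 0.0969 = 15.99 mm³/s.

15.99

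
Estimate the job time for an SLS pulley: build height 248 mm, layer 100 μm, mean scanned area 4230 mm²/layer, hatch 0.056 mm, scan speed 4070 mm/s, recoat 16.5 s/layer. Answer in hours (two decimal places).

24.15 hours

Layer count = ceil(248 / 0.1) = 2480.
Scan path per layer = 4230 / 0.056 = 75535.7 mm.
Scan time per layer = 75535.7 / 4070 = 18.5591 s.
Per-layer time = 18.5591 + 16.5, so 35.0591 s.
Build time = 2480 × 35.0591 = 86946.568 s = 24.15 hours.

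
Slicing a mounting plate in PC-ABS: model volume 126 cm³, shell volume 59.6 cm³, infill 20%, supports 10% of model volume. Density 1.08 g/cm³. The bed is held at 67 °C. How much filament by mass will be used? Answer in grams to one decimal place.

92.3 g

Interior volume = 126 − 59.6 = 66.4 cm³.
Infill deposited: 0.20 × 66.4 → 13.28 cm³.
Support = 0.10 × 126 = 12.6 cm³.
Total extruded = 59.6 + 13.28 + 12.6 = 85.48 cm³.
Mass = 85.48 × 1.08 = 92.3184 g.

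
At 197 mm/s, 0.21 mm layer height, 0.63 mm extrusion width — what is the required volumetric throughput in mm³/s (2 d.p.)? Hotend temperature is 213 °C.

Bead cross-section = 0.21 × 0.63 = 0.1323 mm².
Q = v·A = 197 × 0.1323 = 26.06 mm³/s.

26.06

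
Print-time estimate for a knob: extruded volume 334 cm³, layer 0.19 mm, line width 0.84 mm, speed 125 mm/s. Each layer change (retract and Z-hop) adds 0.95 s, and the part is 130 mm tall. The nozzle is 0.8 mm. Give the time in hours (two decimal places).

4.83 hours

Line area = 0.19 × 0.84, so 0.1596 mm².
Toolpath length = 334 cm³ / 0.1596 mm² = 334000 / 0.1596 = 2092731.8 mm.
Extrusion time = 2092731.8 / 125 = 16741.9 s.
Layer count = ceil(130 / 0.19) = 685.
Z-hop total: 685 × 0.95 → 650.75 s.
Total = 16741.9 + 650.75 = 17392.65 s = 4.83 hours.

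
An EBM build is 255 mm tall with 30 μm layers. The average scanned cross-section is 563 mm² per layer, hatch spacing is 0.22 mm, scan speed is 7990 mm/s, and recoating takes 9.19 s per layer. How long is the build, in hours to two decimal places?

22.45 hours

Number of layers: 255 / 0.03 → 8500 (rounded up).
Per-layer scan distance = 563 / 0.22, so 2559.1 mm.
Per-layer scan time = 2559.1 / 7990 = 0.3203 s.
Time per layer = 0.3203 + 9.19 = 9.5103 s.
Build time = 8500 × 9.5103 = 80837.55 s = 22.45 hours.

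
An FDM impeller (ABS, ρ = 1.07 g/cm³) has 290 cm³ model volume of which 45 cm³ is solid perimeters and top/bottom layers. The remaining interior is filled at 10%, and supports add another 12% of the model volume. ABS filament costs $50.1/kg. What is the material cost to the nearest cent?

$5.59

Interior volume = 290 − 45, so 245 cm³.
Infill volume: 0.10 × 245 → 24.5 cm³.
Support = 0.12 × 290, so 34.8 cm³.
Deposited volume = 45 + 24.5 + 34.8, so 104.3 cm³.
Mass: 104.3 × 1.07 → 111.601 g.
Cost = 111.601 g / 1000 × $50.1/kg = $5.59.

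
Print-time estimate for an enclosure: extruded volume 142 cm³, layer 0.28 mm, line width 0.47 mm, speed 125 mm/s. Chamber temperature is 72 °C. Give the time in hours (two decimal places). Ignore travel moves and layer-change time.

2.40 hours

Extrusion cross-section = 0.28 × 0.47, so 0.1316 mm².
Toolpath length = 142 cm³ / 0.1316 mm² = 142000 / 0.1316 = 1079027.4 mm.
Time extruding: 1079027.4 / 125 → 8632.2 s.
8632.2 s = 2.40 hours.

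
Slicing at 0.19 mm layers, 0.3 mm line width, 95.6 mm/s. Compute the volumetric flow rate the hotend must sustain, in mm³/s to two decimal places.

Extrusion cross-section: 0.19 × 0.3 → 0.057 mm².
Volumetric flow = 95.6 × 0.057 = 5.45 mm³/s.

5.45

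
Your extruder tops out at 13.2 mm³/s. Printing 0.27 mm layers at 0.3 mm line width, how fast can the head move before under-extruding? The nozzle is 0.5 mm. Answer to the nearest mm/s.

Bead cross-section = 0.27 × 0.3 = 0.081 mm².
v_max = Q/A = 13.2/0.081 = 162.96 mm/s → 163 mm/s.

163 mm/s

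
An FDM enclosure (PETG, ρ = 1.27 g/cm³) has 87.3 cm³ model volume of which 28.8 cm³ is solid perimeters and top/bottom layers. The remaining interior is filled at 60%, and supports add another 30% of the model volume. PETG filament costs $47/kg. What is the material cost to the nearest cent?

Volume inside the shell = 87.3 − 28.8 = 58.5 cm³.
Deposited infill = 0.60 × 58.5 = 35.1 cm³.
Support = 0.30 × 87.3 = 26.19 cm³.
Total extruded: 28.8 + 35.1 + 26.19 → 90.09 cm³.
Mass = 90.09 × 1.27, so 114.4143 g.
Cost = 114.4143 g / 1000 × $47/kg = $5.38.

$5.38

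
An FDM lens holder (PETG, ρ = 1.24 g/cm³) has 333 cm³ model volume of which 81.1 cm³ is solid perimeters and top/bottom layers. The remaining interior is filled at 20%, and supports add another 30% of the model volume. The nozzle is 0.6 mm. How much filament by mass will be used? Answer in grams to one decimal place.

286.9 g

Infill region = 333 − 81.1, so 251.9 cm³.
Deposited infill = 0.20 × 251.9 = 50.38 cm³.
Support = 0.30 × 333, so 99.9 cm³.
Total extruded = 81.1 + 50.38 + 99.9 = 231.38 cm³.
Mass: 231.38 × 1.24 → 286.9112 g.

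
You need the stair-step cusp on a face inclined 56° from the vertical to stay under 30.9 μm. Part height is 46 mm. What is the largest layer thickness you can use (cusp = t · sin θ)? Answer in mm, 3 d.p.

sin(56°) = 0.8290; t_max = 0.0309/0.8290 = 0.037 mm.

0.037 mm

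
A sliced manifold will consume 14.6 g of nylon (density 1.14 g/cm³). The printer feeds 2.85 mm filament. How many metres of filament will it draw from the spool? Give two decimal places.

2.01 m

Volume = 14.6 g / 1.14 g·cm⁻³ = 12.807 cm³ = 12807 mm³.
A = π r² = π × 1.425² = 6.3794 mm².
L = V/A = 12807/6.3794 = 2007.56 mm → 2.01 m.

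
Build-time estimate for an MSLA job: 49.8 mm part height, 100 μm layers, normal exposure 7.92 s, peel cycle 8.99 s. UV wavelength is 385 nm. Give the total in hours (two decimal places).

Layers = ⌈49.8/0.1⌉ = 498.
Per-layer time: 7.92 + 8.99 → 16.91 s.
Build time: 498 × 16.91 s = 8421.18 s, i.e. 2.34 hours.

2.34 hours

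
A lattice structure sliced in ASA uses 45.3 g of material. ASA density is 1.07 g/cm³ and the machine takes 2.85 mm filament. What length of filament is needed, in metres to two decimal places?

Extruded volume: 45.3/1.07 = 42.3364 cm³ (42336.4 mm³).
Cross-section of 2.85 mm filament: π·(2.85/2)² = 6.3794 mm².
L = V/A = 42336.4/6.3794 = 6636.42 mm → 6.64 m.

6.64 m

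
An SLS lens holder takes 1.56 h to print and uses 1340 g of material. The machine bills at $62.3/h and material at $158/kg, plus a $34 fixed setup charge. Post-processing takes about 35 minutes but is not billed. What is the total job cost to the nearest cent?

Machine-time cost = 62.3 × 1.56 = $97.188.
Material charge: 158 × 1340/1000 → $211.72.
Total = 97.188 + 211.72 + 34 = 342.908 ≈ $342.91.

$342.91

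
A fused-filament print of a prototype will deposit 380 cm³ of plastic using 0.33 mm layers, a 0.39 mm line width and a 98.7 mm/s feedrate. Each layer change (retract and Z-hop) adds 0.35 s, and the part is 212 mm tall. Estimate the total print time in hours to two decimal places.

8.37 hours

Line area: 0.33 × 0.39 → 0.1287 mm².
Toolpath length = 380 cm³ / 0.1287 mm² = 380000 / 0.1287 = 2952603 mm.
Time extruding: 2952603 / 98.7 → 29914.9 s.
Layers = ⌈212/0.33⌉ = 643.
Non-print overhead = 643 × 0.35 = 225.05 s.
Altogether 29914.9 + 225.05 = 30139.95 s, i.e. 8.37 hours.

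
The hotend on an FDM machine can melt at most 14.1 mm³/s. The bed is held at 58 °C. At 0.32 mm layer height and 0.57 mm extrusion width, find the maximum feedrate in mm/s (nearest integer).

A = 0.32 × 0.57, so 0.1824 mm².
v_max = Q/A = 14.1/0.1824 = 77.30 mm/s → 77 mm/s.

77 mm/s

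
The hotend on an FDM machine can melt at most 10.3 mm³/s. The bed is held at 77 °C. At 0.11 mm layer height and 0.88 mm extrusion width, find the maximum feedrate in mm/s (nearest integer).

A: 0.11 × 0.88 → 0.0968 mm².
v_max = Q/A = 10.3/0.0968 = 106.40 mm/s → 106 mm/s.

106 mm/s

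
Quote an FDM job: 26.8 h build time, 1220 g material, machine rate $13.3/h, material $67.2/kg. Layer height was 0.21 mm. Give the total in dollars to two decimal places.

Time charge = 13.3 × 26.8 = $356.44.
Material charge = 67.2 × 1220/1000, so $81.984.
Total = 356.44 + 81.984 = 438.424 ≈ $438.42.

$438.42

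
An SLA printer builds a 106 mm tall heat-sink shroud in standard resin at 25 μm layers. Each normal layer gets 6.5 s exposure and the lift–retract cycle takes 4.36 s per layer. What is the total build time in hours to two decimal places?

12.79 hours

Layer count = ceil(106 / 0.025) = 4240.
Per-layer time: 6.5 + 4.36 → 10.86 s.
Total = 4240 × 10.86 = 46046.4 s = 12.79 hours.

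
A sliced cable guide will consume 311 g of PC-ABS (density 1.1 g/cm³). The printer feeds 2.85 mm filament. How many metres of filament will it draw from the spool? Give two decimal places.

44.32 m

Extruded volume: 311/1.1 = 282.7273 cm³ (282727.3 mm³).
Cross-section of 2.85 mm filament: π·(2.85/2)² = 6.3794 mm².
L = V/A = 282727.3/6.3794 = 44318.79 mm → 44.32 m.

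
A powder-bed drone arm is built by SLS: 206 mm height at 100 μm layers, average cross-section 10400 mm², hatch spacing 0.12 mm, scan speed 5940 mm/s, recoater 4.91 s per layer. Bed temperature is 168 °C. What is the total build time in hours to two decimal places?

Layers = ⌈206/0.1⌉ = 2060.
Hatch length per layer = 10400 / 0.12, so 86666.7 mm.
Laser time per layer = 86666.7 / 5940 = 14.5904 s.
Per-layer time = 14.5904 + 4.91 = 19.5004 s.
Build time = 2060 × 19.5004 = 40170.824 s = 11.16 hours.

11.16 hours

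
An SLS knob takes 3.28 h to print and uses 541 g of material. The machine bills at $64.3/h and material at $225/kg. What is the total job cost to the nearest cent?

Time charge: 64.3 × 3.28 → $210.904.
Feedstock cost = 225 × 541/1000 = $121.725.
Job cost: 210.904 + 121.725 = 332.629 ≈ $332.63.

$332.63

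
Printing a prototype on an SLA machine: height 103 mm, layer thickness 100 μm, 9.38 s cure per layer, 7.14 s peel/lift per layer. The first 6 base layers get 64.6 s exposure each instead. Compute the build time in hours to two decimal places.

Layers = ⌈103/0.1⌉ = 1030.
Bottom layers = 6 × (64.6 + 7.14) = 430.44 s.
Remaining layers: 1024 × (9.38 + 7.14) → 16916.48 s.
Sum: 430.44 + 16916.48 = 17346.92 s → 4.82 hours.

4.82 hours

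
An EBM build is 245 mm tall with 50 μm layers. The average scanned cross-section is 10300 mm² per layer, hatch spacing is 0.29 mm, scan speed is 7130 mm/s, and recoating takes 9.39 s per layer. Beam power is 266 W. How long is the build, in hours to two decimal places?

Layer count = ceil(245 / 0.05) = 4900.
Hatch length per layer = 10300 / 0.29, so 35517.2 mm.
Scan time per layer: 35517.2 / 7130 → 4.9814 s.
Time per layer: 4.9814 + 9.39 → 14.3714 s.
Build time = 4900 × 14.3714 = 70419.86 s = 19.56 hours.

19.56 hours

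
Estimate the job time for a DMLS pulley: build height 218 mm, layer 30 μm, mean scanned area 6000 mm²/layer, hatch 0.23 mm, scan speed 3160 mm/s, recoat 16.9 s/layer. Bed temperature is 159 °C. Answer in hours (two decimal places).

Layer count = ceil(218 / 0.03) = 7267.
Scan path per layer = 6000 / 0.23 = 26087 mm.
Scan time per layer = 26087 / 3160 = 8.2554 s.
Layer cycle = 8.2554 + 16.9, so 25.1554 s.
7267 layers × 25.1554 s/layer = 182804.2918 s, i.e. 50.78 hours.

50.78 hours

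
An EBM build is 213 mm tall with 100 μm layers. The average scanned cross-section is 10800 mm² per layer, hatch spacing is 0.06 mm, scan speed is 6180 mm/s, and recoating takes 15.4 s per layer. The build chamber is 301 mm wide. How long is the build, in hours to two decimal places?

Layer count = ceil(213 / 0.1) = 2130.
Per-layer scan distance: 10800 / 0.06 → 180000 mm.
Per-layer scan time = 180000 / 6180, so 29.1262 s.
Per-layer time = 29.1262 + 15.4 = 44.5262 s.
2130 layers × 44.5262 s/layer = 94840.806 s, i.e. 26.34 hours.

26.34 hours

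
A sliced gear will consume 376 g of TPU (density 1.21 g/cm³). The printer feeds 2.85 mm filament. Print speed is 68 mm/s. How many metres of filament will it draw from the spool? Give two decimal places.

48.71 m

Extruded volume: 376/1.21 = 310.7438 cm³ (310743.8 mm³).
A = π r² = π × 1.425² = 6.3794 mm².
L = V/A = 310743.8/6.3794 = 48710.51 mm → 48.71 m.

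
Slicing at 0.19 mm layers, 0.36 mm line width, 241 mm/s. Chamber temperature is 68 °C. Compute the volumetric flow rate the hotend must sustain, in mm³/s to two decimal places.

16.48

Bead cross-section: 0.19 × 0.36 → 0.0684 mm².
Q = v·A = 241 × 0.0684 = 16.48 mm³/s.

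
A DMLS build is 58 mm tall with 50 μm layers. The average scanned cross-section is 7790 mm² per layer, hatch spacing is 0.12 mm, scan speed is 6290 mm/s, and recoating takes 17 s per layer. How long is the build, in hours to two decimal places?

8.80 hours

Number of layers: 58 / 0.05 → 1160 (rounded up).
Hatch length per layer = 7790 / 0.12, so 64916.7 mm.
Scan time per layer = 64916.7 / 6290 = 10.3206 s.
Time per layer = 10.3206 + 17, so 27.3206 s.
Build time = 1160 × 27.3206 = 31691.896 s = 8.80 hours.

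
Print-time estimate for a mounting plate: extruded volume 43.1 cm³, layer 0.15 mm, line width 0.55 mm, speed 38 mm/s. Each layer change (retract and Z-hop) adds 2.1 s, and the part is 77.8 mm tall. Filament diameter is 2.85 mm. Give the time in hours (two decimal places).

4.12 hours

Extrusion cross-section = 0.15 × 0.55 = 0.0825 mm².
Total extruded path = 43100/0.0825 = 522424.2 mm.
Print-move time = 522424.2 / 38, so 13748 s.
Layer count = ceil(77.8 / 0.15) = 519.
Non-print overhead = 519 × 2.1, so 1089.9 s.
Total = 13748 + 1089.9 = 14837.9 s = 4.12 hours.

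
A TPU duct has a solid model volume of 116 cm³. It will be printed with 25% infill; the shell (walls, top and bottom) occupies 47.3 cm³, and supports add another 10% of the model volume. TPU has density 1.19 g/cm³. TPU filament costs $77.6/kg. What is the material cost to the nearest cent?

Infill region: 116 − 47.3 → 68.7 cm³.
Deposited infill = 0.25 × 68.7, so 17.175 cm³.
Support: 0.10 × 116 → 11.6 cm³.
Total printed volume = 47.3 + 17.175 + 11.6, so 76.075 cm³.
Mass = 76.075 × 1.19, so 90.52925 g.
Cost = 90.52925 g / 1000 × $77.6/kg = $7.03.

$7.03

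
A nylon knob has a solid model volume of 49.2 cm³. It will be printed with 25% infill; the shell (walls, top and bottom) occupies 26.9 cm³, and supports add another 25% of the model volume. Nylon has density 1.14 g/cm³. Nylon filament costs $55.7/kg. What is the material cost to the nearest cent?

$2.84

Interior volume = 49.2 − 26.9 = 22.3 cm³.
Infill deposited = 0.25 × 22.3, so 5.575 cm³.
Support = 0.25 × 49.2, so 12.3 cm³.
Total extruded = 26.9 + 5.575 + 12.3 = 44.775 cm³.
Mass = 44.775 × 1.14 = 51.0435 g.
At $55.7/kg: 51.0435/1000 × 55.7 = $2.84.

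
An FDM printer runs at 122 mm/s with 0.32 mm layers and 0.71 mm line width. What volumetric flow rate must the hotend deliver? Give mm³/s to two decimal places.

Extrusion cross-section: 0.32 × 0.71 → 0.2272 mm².
Volumetric flow = 122 × 0.2272 = 27.72 mm³/s.

27.72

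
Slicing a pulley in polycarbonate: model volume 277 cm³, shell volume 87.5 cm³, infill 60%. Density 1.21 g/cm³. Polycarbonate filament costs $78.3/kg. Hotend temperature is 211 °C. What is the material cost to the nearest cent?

$19.06

Interior volume = 277 − 87.5, so 189.5 cm³.
Infill volume = 0.60 × 189.5, so 113.7 cm³.
Total extruded: 87.5 + 113.7 → 201.2 cm³.
Mass = 201.2 × 1.21 = 243.452 g.
At $78.3/kg: 243.452/1000 × 78.3 = $19.06.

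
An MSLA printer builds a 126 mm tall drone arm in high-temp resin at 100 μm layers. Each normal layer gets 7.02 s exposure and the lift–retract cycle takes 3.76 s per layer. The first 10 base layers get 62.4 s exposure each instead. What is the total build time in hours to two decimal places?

3.93 hours

Layer count = ceil(126 / 0.1) = 1260.
Bottom layers = 10 × (62.4 + 3.76), so 661.6 s.
Normal layers = 1250 × (7.02 + 3.76), so 13475 s.
Sum: 661.6 + 13475 = 14136.6 s → 3.93 hours.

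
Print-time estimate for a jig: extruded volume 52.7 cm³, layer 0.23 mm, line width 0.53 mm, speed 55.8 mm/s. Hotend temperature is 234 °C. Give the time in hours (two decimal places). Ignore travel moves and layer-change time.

Extrusion cross-section = 0.23 × 0.53 = 0.1219 mm².
Total extruded path = 52700/0.1219 = 432321.6 mm.
Print-move time = 432321.6 / 55.8, so 7747.7 s.
7747.7 s = 2.15 hours.

2.15 hours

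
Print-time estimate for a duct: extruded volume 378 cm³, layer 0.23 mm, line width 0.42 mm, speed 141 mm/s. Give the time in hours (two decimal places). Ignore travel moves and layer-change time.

7.71 hours

Extrusion cross-section = 0.23 × 0.42, so 0.0966 mm².
Path length: 378000 mm³ / 0.0966 mm² → 3913043.5 mm.
Time extruding = 3913043.5 / 141 = 27752.1 s.
That's 27752.1 s → 7.71 hours.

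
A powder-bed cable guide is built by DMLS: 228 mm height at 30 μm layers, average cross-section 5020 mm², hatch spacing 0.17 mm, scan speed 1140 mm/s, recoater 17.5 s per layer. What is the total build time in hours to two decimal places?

Layers = ⌈228/0.03⌉ = 7600.
Hatch length per layer = 5020 / 0.17 = 29529.4 mm.
Scan time per layer = 29529.4 / 1140, so 25.903 s.
Layer cycle: 25.903 + 17.5 → 43.403 s.
Total: 7600 × 43.403 s = 329862.8 s → 91.63 hours.

91.63 hours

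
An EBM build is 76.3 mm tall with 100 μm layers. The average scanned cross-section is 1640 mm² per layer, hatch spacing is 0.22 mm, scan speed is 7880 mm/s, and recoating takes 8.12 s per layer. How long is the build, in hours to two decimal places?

Layer count = ceil(76.3 / 0.1) = 763.
Scan path per layer = 1640 / 0.22, so 7454.5 mm.
Per-layer scan time = 7454.5 / 7880 = 0.946 s.
Time per layer = 0.946 + 8.12, so 9.066 s.
Total: 763 × 9.066 s = 6917.358 s → 1.92 hours.

1.92 hours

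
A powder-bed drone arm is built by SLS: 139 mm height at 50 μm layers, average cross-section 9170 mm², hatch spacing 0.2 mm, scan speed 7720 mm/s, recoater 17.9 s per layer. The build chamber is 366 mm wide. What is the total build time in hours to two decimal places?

18.41 hours

Layers = ⌈139/0.05⌉ = 2780.
Per-layer scan distance: 9170 / 0.2 → 45850 mm.
Per-layer scan time = 45850 / 7720, so 5.9391 s.
Layer cycle = 5.9391 + 17.9 = 23.8391 s.
2780 layers × 23.8391 s/layer = 66272.698 s, i.e. 18.41 hours.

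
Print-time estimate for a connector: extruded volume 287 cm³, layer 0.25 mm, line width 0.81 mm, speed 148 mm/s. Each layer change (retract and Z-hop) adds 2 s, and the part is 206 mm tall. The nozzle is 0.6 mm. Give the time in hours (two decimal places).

3.12 hours

Extrusion cross-section: 0.25 × 0.81 → 0.2025 mm².
Toolpath length = 287 cm³ / 0.2025 mm² = 287000 / 0.2025 = 1417284 mm.
Print-move time = 1417284 / 148, so 9576.2 s.
Layers = ⌈206/0.25⌉ = 824.
Z-hop total = 824 × 2, so 1648 s.
Altogether 9576.2 + 1648 = 11224.2 s, i.e. 3.12 hours.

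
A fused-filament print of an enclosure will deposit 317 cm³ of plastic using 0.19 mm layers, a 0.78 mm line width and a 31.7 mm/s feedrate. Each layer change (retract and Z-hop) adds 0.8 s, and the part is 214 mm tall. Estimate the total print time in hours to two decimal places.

18.99 hours

Extrusion cross-section: 0.19 × 0.78 → 0.1482 mm².
Path length: 317000 mm³ / 0.1482 mm² → 2139001.3 mm.
Time extruding: 2139001.3 / 31.7 → 67476.4 s.
Number of layers: 214 / 0.19 → 1127 (rounded up).
Layer-change overhead: 1127 × 0.8 → 901.6 s.
Total = 67476.4 + 901.6 = 68378 s = 18.99 hours.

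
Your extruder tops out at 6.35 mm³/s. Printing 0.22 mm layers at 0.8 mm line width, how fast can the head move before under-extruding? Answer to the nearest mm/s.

36 mm/s

A = 0.22 × 0.8, so 0.176 mm².
Max speed = 6.35 / 0.176 = 36.08 ≈ 36 mm/s.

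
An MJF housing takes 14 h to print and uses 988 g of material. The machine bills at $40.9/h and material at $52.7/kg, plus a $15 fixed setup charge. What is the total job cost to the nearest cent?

Machine cost = 40.9 × 14, so $572.60.
Material charge = 52.7 × 988/1000 = $52.0676.
Adding setup: 572.60 + 52.0676 + 15 → 639.6676 ≈ $639.67.

$639.67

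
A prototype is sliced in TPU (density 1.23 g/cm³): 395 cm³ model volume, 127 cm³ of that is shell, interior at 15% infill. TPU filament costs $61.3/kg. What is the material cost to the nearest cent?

$12.61

Volume inside the shell = 395 − 127, so 268 cm³.
Infill volume = 0.15 × 268 = 40.2 cm³.
Total extruded: 127 + 40.2 → 167.2 cm³.
Mass: 167.2 × 1.23 → 205.656 g.
Cost = 205.656 g / 1000 × $61.3/kg = $12.61.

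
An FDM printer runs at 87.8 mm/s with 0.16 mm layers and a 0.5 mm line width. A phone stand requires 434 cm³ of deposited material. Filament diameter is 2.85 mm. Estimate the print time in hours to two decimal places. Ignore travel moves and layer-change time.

Line area: 0.16 × 0.5 → 0.08 mm².
Toolpath length = 434 cm³ / 0.08 mm² = 434000 / 0.08 = 5425000 mm.
Extrusion time = 5425000 / 87.8, so 61788.2 s.
Converting: 61788.2 s = 17.16 hours.

17.16 hours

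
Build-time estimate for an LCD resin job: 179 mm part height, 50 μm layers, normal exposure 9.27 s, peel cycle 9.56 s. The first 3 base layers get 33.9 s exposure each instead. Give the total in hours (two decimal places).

18.75 hours

Layer count = ceil(179 / 0.05) = 3580.
Bottom layers: 3 × (33.9 + 9.56) → 130.38 s.
Normal layers = 3577 × (9.27 + 9.56) = 67354.91 s.
Total = 130.38 + 67354.91 = 67485.29 s = 18.75 hours.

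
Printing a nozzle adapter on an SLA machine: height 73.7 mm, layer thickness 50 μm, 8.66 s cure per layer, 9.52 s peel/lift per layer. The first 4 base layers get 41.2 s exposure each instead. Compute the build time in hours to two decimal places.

7.48 hours

Layers = ⌈73.7/0.05⌉ = 1474.
Bottom layers: 4 × (41.2 + 9.52) → 202.88 s.
Regular layers = 1470 × (8.66 + 9.52), so 26724.6 s.
Sum: 202.88 + 26724.6 = 26927.48 s → 7.48 hours.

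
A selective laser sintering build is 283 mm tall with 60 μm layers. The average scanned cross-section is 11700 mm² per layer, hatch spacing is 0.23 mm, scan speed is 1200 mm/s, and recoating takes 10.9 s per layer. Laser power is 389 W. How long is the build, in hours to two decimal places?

Number of layers: 283 / 0.06 → 4717 (rounded up).
Hatch length per layer = 11700 / 0.23 = 50869.6 mm.
Per-layer scan time: 50869.6 / 1200 → 42.3913 s.
Layer cycle = 42.3913 + 10.9, so 53.2913 s.
Total: 4717 × 53.2913 s = 251375.0621 s → 69.83 hours.

69.83 hours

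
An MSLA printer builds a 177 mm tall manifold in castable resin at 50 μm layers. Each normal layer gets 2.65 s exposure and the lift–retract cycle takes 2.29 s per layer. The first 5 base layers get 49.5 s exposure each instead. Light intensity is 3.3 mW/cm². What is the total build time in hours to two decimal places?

4.92 hours

Layers = ⌈177/0.05⌉ = 3540.
Burn-in layers = 5 × (49.5 + 2.29) = 258.95 s.
Regular layers = 3535 × (2.65 + 2.29) = 17462.9 s.
Sum: 258.95 + 17462.9 = 17721.85 s → 4.92 hours.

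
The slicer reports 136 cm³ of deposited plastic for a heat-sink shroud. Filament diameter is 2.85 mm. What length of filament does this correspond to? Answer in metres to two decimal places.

21.32 m

Filament cross-section = π × (2.85/2)² = 6.3794 mm².
L = 136000 mm³ / 6.3794 mm² = 21318.62 mm, i.e. 21.32 m.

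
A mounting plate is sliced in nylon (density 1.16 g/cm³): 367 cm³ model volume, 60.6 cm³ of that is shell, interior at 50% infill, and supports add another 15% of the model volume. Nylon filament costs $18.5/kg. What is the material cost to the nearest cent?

$5.77

Infill region = 367 − 60.6, so 306.4 cm³.
Infill deposited = 0.50 × 306.4, so 153.2 cm³.
Support: 0.15 × 367 → 55.05 cm³.
Total printed volume: 60.6 + 153.2 + 55.05 → 268.85 cm³.
Mass = 268.85 × 1.16, so 311.866 g.
At $18.5/kg: 311.866/1000 × 18.5 = $5.77.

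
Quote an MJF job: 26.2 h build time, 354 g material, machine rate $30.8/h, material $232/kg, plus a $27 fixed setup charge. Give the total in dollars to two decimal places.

$916.09

Time charge = 30.8 × 26.2 = $806.96.
Feedstock cost: 232 × 354/1000 → $82.128.
Adding setup: 806.96 + 82.128 + 27 → 916.088 ≈ $916.09.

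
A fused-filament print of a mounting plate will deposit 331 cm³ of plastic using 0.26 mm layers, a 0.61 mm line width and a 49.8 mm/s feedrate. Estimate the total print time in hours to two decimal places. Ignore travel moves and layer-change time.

11.64 hours

Bead cross-section = 0.26 × 0.61, so 0.1586 mm².
Path length: 331000 mm³ / 0.1586 mm² → 2087011.3 mm.
Print-move time = 2087011.3 / 49.8, so 41907.9 s.
That's 41907.9 s → 11.64 hours.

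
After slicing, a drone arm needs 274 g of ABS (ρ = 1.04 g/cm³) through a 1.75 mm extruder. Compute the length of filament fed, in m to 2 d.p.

Extruded volume: 274/1.04 = 263.4615 cm³ (263461.5 mm³).
Cross-section of 1.75 mm filament: π·(1.75/2)² = 2.4053 mm².
Length = 263461.5 / 2.4053 = 109533.74 mm = 109.53 m.

109.53 m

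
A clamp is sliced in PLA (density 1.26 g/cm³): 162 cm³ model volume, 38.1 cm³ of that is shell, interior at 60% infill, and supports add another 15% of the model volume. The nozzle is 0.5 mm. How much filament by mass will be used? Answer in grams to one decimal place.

Interior volume: 162 − 38.1 → 123.9 cm³.
Deposited infill: 0.60 × 123.9 → 74.34 cm³.
Support = 0.15 × 162 = 24.3 cm³.
Total printed volume = 38.1 + 74.34 + 24.3, so 136.74 cm³.
Mass = 136.74 × 1.26 = 172.2924 g.

172.3 g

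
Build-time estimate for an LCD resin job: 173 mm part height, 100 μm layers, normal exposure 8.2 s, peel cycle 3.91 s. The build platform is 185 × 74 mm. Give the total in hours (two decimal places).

5.82 hours

Layers = ⌈173/0.1⌉ = 1730.
Cycle time = 8.2 + 3.91, so 12.11 s.
Build time: 1730 × 12.11 s = 20950.3 s, i.e. 5.82 hours.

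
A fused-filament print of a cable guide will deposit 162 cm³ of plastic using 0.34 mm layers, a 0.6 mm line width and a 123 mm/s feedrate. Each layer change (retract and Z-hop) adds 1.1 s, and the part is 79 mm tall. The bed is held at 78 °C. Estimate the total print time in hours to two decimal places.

Bead cross-section = 0.34 × 0.6 = 0.204 mm².
Toolpath length = 162 cm³ / 0.204 mm² = 162000 / 0.204 = 794117.6 mm.
Print-move time = 794117.6 / 123, so 6456.2 s.
Number of layers: 79 / 0.34 → 233 (rounded up).
Layer-change overhead = 233 × 1.1 = 256.3 s.
Total = 6456.2 + 256.3 = 6712.5 s = 1.86 hours.

1.86 hours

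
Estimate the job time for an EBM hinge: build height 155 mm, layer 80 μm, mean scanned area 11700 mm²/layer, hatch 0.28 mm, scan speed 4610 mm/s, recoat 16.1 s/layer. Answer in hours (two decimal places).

13.55 hours

Layer count = ceil(155 / 0.08) = 1938.
Hatch length per layer = 11700 / 0.28 = 41785.7 mm.
Beam time per layer = 41785.7 / 4610, so 9.0641 s.
Per-layer time = 9.0641 + 16.1 = 25.1641 s.
1938 layers × 25.1641 s/layer = 48768.0258 s, i.e. 13.55 hours.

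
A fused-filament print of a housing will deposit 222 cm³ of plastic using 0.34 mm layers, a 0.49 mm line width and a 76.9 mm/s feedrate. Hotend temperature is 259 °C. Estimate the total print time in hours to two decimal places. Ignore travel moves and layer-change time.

4.81 hours

Line area = 0.34 × 0.49, so 0.1666 mm².
Toolpath length = 222 cm³ / 0.1666 mm² = 222000 / 0.1666 = 1332533 mm.
Print-move time = 1332533 / 76.9, so 17328.1 s.
17328.1 s = 4.81 hours.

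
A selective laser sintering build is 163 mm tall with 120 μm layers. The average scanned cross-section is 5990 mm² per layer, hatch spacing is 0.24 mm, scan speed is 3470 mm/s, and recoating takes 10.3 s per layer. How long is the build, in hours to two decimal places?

Number of layers: 163 / 0.12 → 1359 (rounded up).
Hatch length per layer: 5990 / 0.24 → 24958.3 mm.
Laser time per layer = 24958.3 / 3470, so 7.1926 s.
Layer cycle = 7.1926 + 10.3, so 17.4926 s.
Build time = 1359 × 17.4926 = 23772.4434 s = 6.60 hours.

6.60 hours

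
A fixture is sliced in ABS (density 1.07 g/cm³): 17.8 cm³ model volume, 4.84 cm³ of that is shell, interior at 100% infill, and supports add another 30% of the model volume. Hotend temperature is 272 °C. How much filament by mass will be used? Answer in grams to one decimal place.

Infill region: 17.8 − 4.84 → 12.96 cm³.
Infill deposited = 1.00 × 12.96 = 12.96 cm³.
Support = 0.30 × 17.8, so 5.34 cm³.
Total extruded = 4.84 + 12.96 + 5.34, so 23.14 cm³.
Mass = 23.14 × 1.07, so 24.7598 g.

24.8 g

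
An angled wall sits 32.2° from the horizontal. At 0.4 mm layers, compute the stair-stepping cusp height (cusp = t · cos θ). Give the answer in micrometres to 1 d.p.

cos(32.2°) = 0.8462, so cusp = 0.4 × 0.8462 = 0.33848 mm → 338.5 μm.

338.5 μm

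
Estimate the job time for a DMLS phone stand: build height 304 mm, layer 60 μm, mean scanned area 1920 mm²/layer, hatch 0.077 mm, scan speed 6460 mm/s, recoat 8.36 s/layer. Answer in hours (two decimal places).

Layer count = ceil(304 / 0.06) = 5067.
Per-layer scan distance: 1920 / 0.077 → 24935.1 mm.
Scan time per layer = 24935.1 / 6460 = 3.8599 s.
Per-layer time = 3.8599 + 8.36 = 12.2199 s.
Total: 5067 × 12.2199 s = 61918.2333 s → 17.20 hours.

17.20 hours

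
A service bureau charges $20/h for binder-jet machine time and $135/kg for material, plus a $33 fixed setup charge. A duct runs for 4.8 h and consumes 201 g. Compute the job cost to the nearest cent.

$156.14

Time charge: 20 × 4.8 → $96.00.
Material cost = 135 × 201/1000, so $27.135.
Total = 96.00 + 27.135 + 33 = 156.135 ≈ $156.14.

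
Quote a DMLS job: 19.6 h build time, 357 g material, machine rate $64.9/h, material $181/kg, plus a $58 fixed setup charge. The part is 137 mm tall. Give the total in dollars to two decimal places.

$1394.66

Time charge: 64.9 × 19.6 → $1272.04.
Material charge = 181 × 357/1000, so $64.617.
Adding setup: 1272.04 + 64.617 + 58 → 1394.657 ≈ $1394.66.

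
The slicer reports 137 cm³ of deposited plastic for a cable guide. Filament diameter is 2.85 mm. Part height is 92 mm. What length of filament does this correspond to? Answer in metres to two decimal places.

Filament cross-section = π × (2.85/2)² = 6.3794 mm².
L = 137000 mm³ / 6.3794 mm² = 21475.37 mm, i.e. 21.48 m.

21.48 m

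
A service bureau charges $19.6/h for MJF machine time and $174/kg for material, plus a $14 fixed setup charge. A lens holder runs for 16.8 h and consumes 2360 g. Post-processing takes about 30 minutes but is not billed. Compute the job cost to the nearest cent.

Machine-time cost = 19.6 × 16.8 = $329.28.
Feedstock cost: 174 × 2360/1000 → $410.64.
Total = 329.28 + 410.64 + 14 = $753.92.

$753.92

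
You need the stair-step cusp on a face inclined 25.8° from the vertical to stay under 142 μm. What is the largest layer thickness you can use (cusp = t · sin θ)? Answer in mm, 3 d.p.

0.326 mm

sin(25.8°) = 0.4352; t_max = 0.142/0.4352 = 0.326 mm.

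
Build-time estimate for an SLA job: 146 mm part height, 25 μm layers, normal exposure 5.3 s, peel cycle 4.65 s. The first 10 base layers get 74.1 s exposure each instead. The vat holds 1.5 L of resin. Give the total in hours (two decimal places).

16.33 hours

Layer count = ceil(146 / 0.025) = 5840.
Bottom layers = 10 × (74.1 + 4.65), so 787.5 s.
Normal layers = 5830 × (5.3 + 4.65) = 58008.5 s.
Total = 787.5 + 58008.5 = 58796 s = 16.33 hours.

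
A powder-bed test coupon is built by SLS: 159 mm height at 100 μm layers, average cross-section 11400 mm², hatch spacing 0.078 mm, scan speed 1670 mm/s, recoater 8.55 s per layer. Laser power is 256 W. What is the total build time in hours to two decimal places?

42.43 hours

Number of layers: 159 / 0.1 → 1590 (rounded up).
Per-layer scan distance = 11400 / 0.078 = 146153.8 mm.
Scan time per layer: 146153.8 / 1670 → 87.5172 s.
Per-layer time = 87.5172 + 8.55, so 96.0672 s.
Build time = 1590 × 96.0672 = 152746.848 s = 42.43 hours.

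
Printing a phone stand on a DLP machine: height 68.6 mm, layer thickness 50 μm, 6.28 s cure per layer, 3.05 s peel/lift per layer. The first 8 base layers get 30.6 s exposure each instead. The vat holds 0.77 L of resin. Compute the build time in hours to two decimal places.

Layers = ⌈68.6/0.05⌉ = 1372.
Bottom layers = 8 × (30.6 + 3.05) = 269.2 s.
Normal layers = 1364 × (6.28 + 3.05) = 12726.12 s.
Total = 269.2 + 12726.12 = 12995.32 s = 3.61 hours.

3.61 hours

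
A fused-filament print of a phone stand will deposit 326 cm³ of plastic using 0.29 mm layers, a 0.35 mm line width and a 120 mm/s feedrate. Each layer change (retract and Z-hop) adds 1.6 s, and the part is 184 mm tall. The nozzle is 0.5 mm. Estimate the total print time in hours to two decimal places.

Extrusion cross-section = 0.29 × 0.35, so 0.1015 mm².
Toolpath length = 326 cm³ / 0.1015 mm² = 326000 / 0.1015 = 3211822.7 mm.
Time extruding: 3211822.7 / 120 → 26765.2 s.
Number of layers: 184 / 0.29 → 635 (rounded up).
Non-print overhead = 635 × 1.6, so 1016 s.
Altogether 26765.2 + 1016 = 27781.2 s, i.e. 7.72 hours.

7.72 hours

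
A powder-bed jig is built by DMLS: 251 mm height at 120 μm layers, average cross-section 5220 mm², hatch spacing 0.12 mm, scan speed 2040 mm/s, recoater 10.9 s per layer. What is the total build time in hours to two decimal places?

Number of layers: 251 / 0.12 → 2092 (rounded up).
Hatch length per layer = 5220 / 0.12 = 43500 mm.
Per-layer scan time: 43500 / 2040 → 21.3235 s.
Layer cycle: 21.3235 + 10.9 → 32.2235 s.
Total: 2092 × 32.2235 s = 67411.562 s → 18.73 hours.

18.73 hours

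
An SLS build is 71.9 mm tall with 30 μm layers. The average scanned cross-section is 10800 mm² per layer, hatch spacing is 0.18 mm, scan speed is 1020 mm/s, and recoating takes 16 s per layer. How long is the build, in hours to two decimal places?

Number of layers: 71.9 / 0.03 → 2397 (rounded up).
Scan path per layer = 10800 / 0.18 = 60000 mm.
Scan time per layer = 60000 / 1020 = 58.8235 s.
Layer cycle = 58.8235 + 16, so 74.8235 s.
2397 layers × 74.8235 s/layer = 179351.9295 s, i.e. 49.82 hours.

49.82 hours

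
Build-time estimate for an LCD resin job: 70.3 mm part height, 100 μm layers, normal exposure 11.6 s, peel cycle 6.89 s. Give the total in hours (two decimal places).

Layers = ⌈70.3/0.1⌉ = 703.
Per-layer time = 11.6 + 6.89 = 18.49 s.
Total = 703 × 18.49 = 12998.47 s = 3.61 hours.

3.61 hours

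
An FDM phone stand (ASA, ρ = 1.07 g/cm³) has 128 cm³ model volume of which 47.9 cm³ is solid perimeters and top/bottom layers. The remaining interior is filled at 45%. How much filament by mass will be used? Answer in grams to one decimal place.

89.8 g

Volume inside the shell = 128 − 47.9, so 80.1 cm³.
Infill deposited = 0.45 × 80.1 = 36.045 cm³.
Deposited volume: 47.9 + 36.045 → 83.945 cm³.
Mass: 83.945 × 1.07 → 89.82115 g.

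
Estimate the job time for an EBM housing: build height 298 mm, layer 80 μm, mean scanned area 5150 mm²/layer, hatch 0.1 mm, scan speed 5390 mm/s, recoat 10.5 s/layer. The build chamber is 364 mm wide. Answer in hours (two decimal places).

Number of layers: 298 / 0.08 → 3725 (rounded up).
Hatch length per layer: 5150 / 0.1 → 51500 mm.
Per-layer scan time: 51500 / 5390 → 9.5547 s.
Time per layer = 9.5547 + 10.5 = 20.0547 s.
Total: 3725 × 20.0547 s = 74703.7575 s → 20.75 hours.

20.75 hours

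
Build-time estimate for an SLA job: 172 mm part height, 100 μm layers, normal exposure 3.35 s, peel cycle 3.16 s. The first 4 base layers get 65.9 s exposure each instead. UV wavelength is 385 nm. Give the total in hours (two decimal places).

Layer count = ceil(172 / 0.1) = 1720.
Base layers: 4 × (65.9 + 3.16) → 276.24 s.
Remaining layers = 1716 × (3.35 + 3.16), so 11171.16 s.
Total = 276.24 + 11171.16 = 11447.4 s = 3.18 hours.

3.18 hours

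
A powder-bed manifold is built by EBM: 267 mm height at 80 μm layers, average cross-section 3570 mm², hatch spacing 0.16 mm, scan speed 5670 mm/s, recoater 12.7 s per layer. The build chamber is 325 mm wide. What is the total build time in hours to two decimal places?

Layers = ⌈267/0.08⌉ = 3338.
Scan path per layer = 3570 / 0.16 = 22312.5 mm.
Per-layer scan time = 22312.5 / 5670 = 3.9352 s.
Time per layer: 3.9352 + 12.7 → 16.6352 s.
Build time = 3338 × 16.6352 = 55528.2976 s = 15.42 hours.

15.42 hours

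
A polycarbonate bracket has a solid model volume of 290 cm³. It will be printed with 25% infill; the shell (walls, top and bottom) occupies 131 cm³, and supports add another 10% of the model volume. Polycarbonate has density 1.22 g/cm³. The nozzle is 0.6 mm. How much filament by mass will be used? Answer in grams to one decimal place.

Interior volume: 290 − 131 → 159 cm³.
Deposited infill: 0.25 × 159 → 39.75 cm³.
Support = 0.10 × 290, so 29 cm³.
Total extruded = 131 + 39.75 + 29, so 199.75 cm³.
Mass = 199.75 × 1.22, so 243.695 g.

243.7 g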